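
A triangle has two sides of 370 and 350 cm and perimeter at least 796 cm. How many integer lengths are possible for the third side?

644

Triangle inequality: 20 < x < 720. Perimeter ≥ 796 gives x ≥ 796 − 370 − 350 = 76.
So 76 ≤ x < 720; integers 76 through 719: 644 values.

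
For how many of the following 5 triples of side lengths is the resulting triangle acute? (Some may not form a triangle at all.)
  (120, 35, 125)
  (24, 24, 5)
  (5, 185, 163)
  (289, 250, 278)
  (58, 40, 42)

(120,35,125): 35²+120² = 15625 = 125² → right
(24,24,5): 5²+24² = 601 > 576 = 24² → acute
(5,185,163): 5+163 ≤ 185, not a triangle
(289,250,278): 250²+278² = 139784 > 83521 = 289² → acute
(58,40,42): 40²+42² = 3364 = 58² → right
2 of the 5 are acute.

2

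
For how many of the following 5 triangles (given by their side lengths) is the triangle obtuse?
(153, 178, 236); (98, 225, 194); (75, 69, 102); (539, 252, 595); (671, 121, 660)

(153,178,236): 153²+178² = 55093 < 55696 = 236² → obtuse
(98,225,194): 98²+194² = 47240 < 50625 = 225² → obtuse
(75,69,102): 69²+75² = 10386 < 10404 = 102² → obtuse
(539,252,595): 252²+539² = 354025 = 595² → right
(671,121,660): 121²+660² = 450241 = 671² → right
3 of the 5 are obtuse.

3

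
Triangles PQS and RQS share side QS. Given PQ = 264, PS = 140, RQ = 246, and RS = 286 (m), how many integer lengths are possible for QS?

279

From triangle PQS: 124 < QS < 404.
From triangle RQS: 40 < QS < 532.
Intersection: 124 < QS < 404, so integers 125 through 403: 279 values.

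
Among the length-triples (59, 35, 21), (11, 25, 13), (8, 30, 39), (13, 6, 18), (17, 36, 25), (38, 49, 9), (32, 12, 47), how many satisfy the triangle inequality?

(21,35,59): 21+35 ≤ 59 → not valid
(11,13,25): 11+13 ≤ 25 → not valid
(8,30,39): 8+30 ≤ 39 → not valid
(6,13,18): 6+13 > 18 → valid
(17,25,36): 17+25 > 36 → valid
(9,38,49): 9+38 ≤ 49 → not valid
(12,32,47): 12+32 ≤ 47 → not valid
2 of the 7 triples form a triangle.

2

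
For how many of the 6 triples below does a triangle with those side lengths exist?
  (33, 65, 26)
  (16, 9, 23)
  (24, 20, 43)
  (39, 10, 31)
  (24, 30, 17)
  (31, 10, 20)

4

(26,33,65): 26+33 ≤ 65 → not valid
(9,16,23): 9+16 > 23 → valid
(20,24,43): 20+24 > 43 → valid
(10,31,39): 10+31 > 39 → valid
(17,24,30): 17+24 > 30 → valid
(10,20,31): 10+20 ≤ 31 → not valid
4 of the 6 triples form a triangle.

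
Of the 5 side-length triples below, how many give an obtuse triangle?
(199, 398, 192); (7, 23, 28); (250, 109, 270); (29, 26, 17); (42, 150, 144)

(199,398,192): 192+199 ≤ 398, not a triangle
(7,23,28): 7²+23² = 578 < 784 = 28² → obtuse
(250,109,270): 109²+250² = 74381 > 72900 = 270² → acute
(29,26,17): 17²+26² = 965 > 841 = 29² → acute
(42,150,144): 42²+144² = 22500 = 150² → right
1 of the 5 is obtuse.

1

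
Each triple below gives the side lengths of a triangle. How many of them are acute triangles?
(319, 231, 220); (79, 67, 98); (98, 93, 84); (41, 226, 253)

2

(319,231,220): 220²+231² = 101761 = 319² → right
(79,67,98): 67²+79² = 10730 > 9604 = 98² → acute
(98,93,84): 84²+93² = 15705 > 9604 = 98² → acute
(41,226,253): 41²+226² = 52757 < 64009 = 253² → obtuse
2 of the 4 are acute.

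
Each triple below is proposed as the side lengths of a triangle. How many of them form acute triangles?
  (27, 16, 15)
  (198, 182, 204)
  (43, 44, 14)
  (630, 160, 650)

2

(27,16,15): 15²+16² = 481 < 729 = 27² → obtuse
(198,182,204): 182²+198² = 72328 > 41616 = 204² → acute
(43,44,14): 14²+43² = 2045 > 1936 = 44² → acute
(630,160,650): 160²+630² = 422500 = 650² → right
2 of the 4 are acute.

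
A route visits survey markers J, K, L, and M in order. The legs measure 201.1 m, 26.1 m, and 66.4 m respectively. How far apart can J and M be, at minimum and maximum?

The maximum is all hops collinear in one direction: 201.1 + 26.1 + 66.4 = 293.6.
The longest hop is 201.1; the others sum to 92.5. Folding the others back against it leaves at least 201.1 − 92.5 = 108.6.

108.6 ≤ JM ≤ 293.6 m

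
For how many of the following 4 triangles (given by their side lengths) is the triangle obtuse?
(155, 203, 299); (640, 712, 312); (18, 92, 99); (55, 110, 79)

(155,203,299): 155²+203² = 65234 < 89401 = 299² → obtuse
(640,712,312): 312²+640² = 506944 = 712² → right
(18,92,99): 18²+92² = 8788 < 9801 = 99² → obtuse
(55,110,79): 55²+79² = 9266 < 12100 = 110² → obtuse
3 of the 4 are obtuse.

3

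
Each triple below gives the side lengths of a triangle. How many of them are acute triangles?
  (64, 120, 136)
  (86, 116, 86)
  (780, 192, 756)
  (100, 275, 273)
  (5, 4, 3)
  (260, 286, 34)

2

(64,120,136): 64²+120² = 18496 = 136² → right
(86,116,86): 86²+86² = 14792 > 13456 = 116² → acute
(780,192,756): 192²+756² = 608400 = 780² → right
(100,275,273): 100²+273² = 84529 > 75625 = 275² → acute
(5,4,3): 3²+4² = 25 = 5² → right
(260,286,34): 34²+260² = 68756 < 81796 = 286² → obtuse
2 of the 6 are acute.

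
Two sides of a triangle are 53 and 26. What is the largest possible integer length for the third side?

78

The third side must be strictly less than 53 + 26 = 79.
The largest integer below 79 is 78.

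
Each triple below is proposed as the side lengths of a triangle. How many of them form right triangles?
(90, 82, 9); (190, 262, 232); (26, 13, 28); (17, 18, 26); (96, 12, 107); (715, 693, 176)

(90,82,9): 9²+82² = 6805 < 8100 = 90² → obtuse
(190,262,232): 190²+232² = 89924 > 68644 = 262² → acute
(26,13,28): 13²+26² = 845 > 784 = 28² → acute
(17,18,26): 17²+18² = 613 < 676 = 26² → obtuse
(96,12,107): 12²+96² = 9360 < 11449 = 107² → obtuse
(715,693,176): 176²+693² = 511225 = 715² → right
1 of the 6 is right.

1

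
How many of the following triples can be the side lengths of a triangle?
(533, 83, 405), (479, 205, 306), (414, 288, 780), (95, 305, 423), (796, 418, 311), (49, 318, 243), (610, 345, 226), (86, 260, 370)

(83,405,533): 83+405 ≤ 533 → not valid
(205,306,479): 205+306 > 479 → valid
(288,414,780): 288+414 ≤ 780 → not valid
(95,305,423): 95+305 ≤ 423 → not valid
(311,418,796): 311+418 ≤ 796 → not valid
(49,243,318): 49+243 ≤ 318 → not valid
(226,345,610): 226+345 ≤ 610 → not valid
(86,260,370): 86+260 ≤ 370 → not valid
1 of the 8 triples forms a triangle.

1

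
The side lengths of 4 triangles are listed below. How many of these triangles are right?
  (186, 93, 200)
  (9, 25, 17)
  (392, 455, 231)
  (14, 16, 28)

(186,93,200): 93²+186² = 43245 > 40000 = 200² → acute
(9,25,17): 9²+17² = 370 < 625 = 25² → obtuse
(392,455,231): 231²+392² = 207025 = 455² → right
(14,16,28): 14²+16² = 452 < 784 = 28² → obtuse
1 of the 4 is right.

1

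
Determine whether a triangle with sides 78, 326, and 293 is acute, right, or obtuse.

obtuse

Compare the square of the longest side to the sum of squares of the other two: 78² + 293² = 91933 < 106276 = 326².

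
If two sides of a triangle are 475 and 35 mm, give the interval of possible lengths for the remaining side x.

By the triangle inequality, x must be less than 475 + 35 = 510 and greater than |475 − 35| = 440.

440 < x < 510 (mm)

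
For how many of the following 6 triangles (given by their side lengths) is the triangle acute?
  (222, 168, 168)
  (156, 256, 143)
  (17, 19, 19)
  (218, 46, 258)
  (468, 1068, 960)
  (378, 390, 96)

(222,168,168): 168²+168² = 56448 > 49284 = 222² → acute
(156,256,143): 143²+156² = 44785 < 65536 = 256² → obtuse
(17,19,19): 17²+19² = 650 > 361 = 19² → acute
(218,46,258): 46²+218² = 49640 < 66564 = 258² → obtuse
(468,1068,960): 468²+960² = 1140624 = 1068² → right
(378,390,96): 96²+378² = 152100 = 390² → right
2 of the 6 are acute.

2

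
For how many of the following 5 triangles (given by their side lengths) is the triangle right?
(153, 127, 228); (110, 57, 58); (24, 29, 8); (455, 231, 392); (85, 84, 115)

1

(153,127,228): 127²+153² = 39538 < 51984 = 228² → obtuse
(110,57,58): 57²+58² = 6613 < 12100 = 110² → obtuse
(24,29,8): 8²+24² = 640 < 841 = 29² → obtuse
(455,231,392): 231²+392² = 207025 = 455² → right
(85,84,115): 84²+85² = 14281 > 13225 = 115² → acute
1 of the 5 is right.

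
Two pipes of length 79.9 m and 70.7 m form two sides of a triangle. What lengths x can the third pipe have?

9.2 < x < 150.6

By the triangle inequality, x must be less than 79.9 + 70.7 = 150.6 and greater than |79.9 − 70.7| = 9.2.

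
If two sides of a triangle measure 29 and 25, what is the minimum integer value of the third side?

The third side must be strictly greater than |29 − 25| = 4.
The smallest integer above 4 is 5.

5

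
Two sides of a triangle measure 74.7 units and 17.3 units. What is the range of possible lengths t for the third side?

By the triangle inequality, t must be less than 74.7 + 17.3 = 92.0 and greater than |74.7 − 17.3| = 57.4.

57.4 < t < 92.0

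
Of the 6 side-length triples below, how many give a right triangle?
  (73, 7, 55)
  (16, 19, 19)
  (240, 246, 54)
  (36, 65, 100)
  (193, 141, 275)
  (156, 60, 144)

(73,7,55): 7+55 ≤ 73, not a triangle
(16,19,19): 16²+19² = 617 > 361 = 19² → acute
(240,246,54): 54²+240² = 60516 = 246² → right
(36,65,100): 36²+65² = 5521 < 10000 = 100² → obtuse
(193,141,275): 141²+193² = 57130 < 75625 = 275² → obtuse
(156,60,144): 60²+144² = 24336 = 156² → right
2 of the 6 are right.

2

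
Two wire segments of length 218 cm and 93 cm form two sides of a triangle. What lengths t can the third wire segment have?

125 < t < 311 (cm)

By the triangle inequality, t must be less than 218 + 93 = 311 and greater than |218 − 93| = 125.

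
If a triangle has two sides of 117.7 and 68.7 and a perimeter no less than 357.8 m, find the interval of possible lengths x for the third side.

171.4 ≤ x < 186.4

Triangle inequality alone gives 49.0 < x < 186.4.
The perimeter condition gives x ≥ 357.8 − 117.7 − 68.7 = 171.4.
Intersecting the two: 171.4 ≤ x < 186.4.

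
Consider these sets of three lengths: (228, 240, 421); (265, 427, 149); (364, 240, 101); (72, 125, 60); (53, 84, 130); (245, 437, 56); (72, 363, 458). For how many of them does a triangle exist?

3

(228,240,421): 228+240 > 421 → valid
(149,265,427): 149+265 ≤ 427 → not valid
(101,240,364): 101+240 ≤ 364 → not valid
(60,72,125): 60+72 > 125 → valid
(53,84,130): 53+84 > 130 → valid
(56,245,437): 56+245 ≤ 437 → not valid
(72,363,458): 72+363 ≤ 458 → not valid
3 of the 7 triples form a triangle.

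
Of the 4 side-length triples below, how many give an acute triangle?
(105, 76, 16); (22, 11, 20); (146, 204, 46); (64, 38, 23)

(105,76,16): 16+76 ≤ 105, not a triangle
(22,11,20): 11²+20² = 521 > 484 = 22² → acute
(146,204,46): 46+146 ≤ 204, not a triangle
(64,38,23): 23+38 ≤ 64, not a triangle
1 of the 4 is acute.

1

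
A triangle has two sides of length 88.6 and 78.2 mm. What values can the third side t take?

10.4 < t < 166.8 (mm)

By the triangle inequality, t must be less than 88.6 + 78.2 = 166.8 and greater than |88.6 − 78.2| = 10.4.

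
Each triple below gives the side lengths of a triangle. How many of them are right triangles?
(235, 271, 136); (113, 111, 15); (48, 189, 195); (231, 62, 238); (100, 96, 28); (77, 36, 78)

(235,271,136): 136²+235² = 73721 > 73441 = 271² → acute
(113,111,15): 15²+111² = 12546 < 12769 = 113² → obtuse
(48,189,195): 48²+189² = 38025 = 195² → right
(231,62,238): 62²+231² = 57205 > 56644 = 238² → acute
(100,96,28): 28²+96² = 10000 = 100² → right
(77,36,78): 36²+77² = 7225 > 6084 = 78² → acute
2 of the 6 are right.

2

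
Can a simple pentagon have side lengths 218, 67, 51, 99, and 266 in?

A pentagon exists iff every side is shorter than the sum of the others — equivalently, the longest side is less than the sum of the rest.
Longest side 266 < 435 (sum of the remaining 4), so yes.

Yes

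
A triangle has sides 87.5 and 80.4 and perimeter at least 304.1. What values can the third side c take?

Triangle inequality alone gives 7.1 < c < 167.9.
The perimeter condition gives c ≥ 304.1 − 87.5 − 80.4 = 136.2.
Intersecting the two: 136.2 ≤ c < 167.9.

136.2 ≤ c < 167.9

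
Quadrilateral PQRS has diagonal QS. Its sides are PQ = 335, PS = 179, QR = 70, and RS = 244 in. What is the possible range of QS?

174 < QS < 314

From triangle PQS: |335 − 179| < QS < 335 + 179, i.e. 156 < QS < 514.
From triangle RQS: 174 < QS < 314.
Both must hold, so QS lies in the intersection.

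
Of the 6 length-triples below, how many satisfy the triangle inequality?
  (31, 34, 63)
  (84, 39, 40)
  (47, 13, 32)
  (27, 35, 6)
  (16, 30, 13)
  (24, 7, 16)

1

(31,34,63): 31+34 > 63 → valid
(39,40,84): 39+40 ≤ 84 → not valid
(13,32,47): 13+32 ≤ 47 → not valid
(6,27,35): 6+27 ≤ 35 → not valid
(13,16,30): 13+16 ≤ 30 → not valid
(7,16,24): 7+16 ≤ 24 → not valid
1 of the 6 triples forms a triangle.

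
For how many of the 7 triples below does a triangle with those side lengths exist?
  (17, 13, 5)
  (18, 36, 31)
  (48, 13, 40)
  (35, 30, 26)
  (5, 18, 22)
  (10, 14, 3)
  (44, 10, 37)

6

(5,13,17): 5+13 > 17 → valid
(18,31,36): 18+31 > 36 → valid
(13,40,48): 13+40 > 48 → valid
(26,30,35): 26+30 > 35 → valid
(5,18,22): 5+18 > 22 → valid
(3,10,14): 3+10 ≤ 14 → not valid
(10,37,44): 10+37 > 44 → valid
6 of the 7 triples form a triangle.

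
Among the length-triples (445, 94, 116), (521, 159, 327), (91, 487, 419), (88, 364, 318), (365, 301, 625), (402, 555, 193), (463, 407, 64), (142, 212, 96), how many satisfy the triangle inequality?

6

(94,116,445): 94+116 ≤ 445 → not valid
(159,327,521): 159+327 ≤ 521 → not valid
(91,419,487): 91+419 > 487 → valid
(88,318,364): 88+318 > 364 → valid
(301,365,625): 301+365 > 625 → valid
(193,402,555): 193+402 > 555 → valid
(64,407,463): 64+407 > 463 → valid
(96,142,212): 96+142 > 212 → valid
6 of the 8 triples form a triangle.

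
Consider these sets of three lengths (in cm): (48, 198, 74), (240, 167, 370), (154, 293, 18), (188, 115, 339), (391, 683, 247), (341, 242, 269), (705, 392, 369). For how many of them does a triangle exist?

(48,74,198): 48+74 ≤ 198 → not valid
(167,240,370): 167+240 > 370 → valid
(18,154,293): 18+154 ≤ 293 → not valid
(115,188,339): 115+188 ≤ 339 → not valid
(247,391,683): 247+391 ≤ 683 → not valid
(242,269,341): 242+269 > 341 → valid
(369,392,705): 369+392 > 705 → valid
3 of the 7 triples form a triangle.

3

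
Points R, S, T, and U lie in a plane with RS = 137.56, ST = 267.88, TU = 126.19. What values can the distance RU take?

The maximum is all hops collinear in one direction: 137.56 + 267.88 + 126.19 = 531.63.
The longest hop is 267.88; the others sum to 263.75. Folding the others back against it leaves at least 267.88 − 263.75 = 4.13.

4.13 ≤ RU ≤ 531.63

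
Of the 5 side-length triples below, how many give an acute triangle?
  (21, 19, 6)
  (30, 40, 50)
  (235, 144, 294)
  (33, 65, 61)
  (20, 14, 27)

1

(21,19,6): 6²+19² = 397 < 441 = 21² → obtuse
(30,40,50): 30²+40² = 2500 = 50² → right
(235,144,294): 144²+235² = 75961 < 86436 = 294² → obtuse
(33,65,61): 33²+61² = 4810 > 4225 = 65² → acute
(20,14,27): 14²+20² = 596 < 729 = 27² → obtuse
1 of the 5 is acute.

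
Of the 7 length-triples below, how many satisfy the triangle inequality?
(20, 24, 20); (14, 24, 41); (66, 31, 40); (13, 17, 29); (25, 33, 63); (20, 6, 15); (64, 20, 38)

4

(20,20,24): 20+20 > 24 → valid
(14,24,41): 14+24 ≤ 41 → not valid
(31,40,66): 31+40 > 66 → valid
(13,17,29): 13+17 > 29 → valid
(25,33,63): 25+33 ≤ 63 → not valid
(6,15,20): 6+15 > 20 → valid
(20,38,64): 20+38 ≤ 64 → not valid
4 of the 7 triples form a triangle.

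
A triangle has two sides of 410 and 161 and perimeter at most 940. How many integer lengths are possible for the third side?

120

Triangle inequality: 249 < x < 571. Perimeter ≤ 940 gives x ≤ 940 − 410 − 161 = 369.
So 249 < x ≤ 369; integers 250 through 369: 120 values.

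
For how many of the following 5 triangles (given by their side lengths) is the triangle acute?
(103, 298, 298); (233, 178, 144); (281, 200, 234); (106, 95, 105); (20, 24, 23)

(103,298,298): 103²+298² = 99413 > 88804 = 298² → acute
(233,178,144): 144²+178² = 52420 < 54289 = 233² → obtuse
(281,200,234): 200²+234² = 94756 > 78961 = 281² → acute
(106,95,105): 95²+105² = 20050 > 11236 = 106² → acute
(20,24,23): 20²+23² = 929 > 576 = 24² → acute
4 of the 5 are acute.

4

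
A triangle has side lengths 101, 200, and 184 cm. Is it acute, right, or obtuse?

Compare the square of the longest side to the sum of squares of the other two: 101² + 184² = 44057 > 40000 = 200².

acute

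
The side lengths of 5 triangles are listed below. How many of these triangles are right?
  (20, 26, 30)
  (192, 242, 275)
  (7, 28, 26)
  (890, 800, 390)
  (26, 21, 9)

1

(20,26,30): 20²+26² = 1076 > 900 = 30² → acute
(192,242,275): 192²+242² = 95428 > 75625 = 275² → acute
(7,28,26): 7²+26² = 725 < 784 = 28² → obtuse
(890,800,390): 390²+800² = 792100 = 890² → right
(26,21,9): 9²+21² = 522 < 676 = 26² → obtuse
1 of the 5 is right.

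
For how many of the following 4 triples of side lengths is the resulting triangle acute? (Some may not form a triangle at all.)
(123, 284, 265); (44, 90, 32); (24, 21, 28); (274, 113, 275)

3

(123,284,265): 123²+265² = 85354 > 80656 = 284² → acute
(44,90,32): 32+44 ≤ 90, not a triangle
(24,21,28): 21²+24² = 1017 > 784 = 28² → acute
(274,113,275): 113²+274² = 87845 > 75625 = 275² → acute
3 of the 4 are acute.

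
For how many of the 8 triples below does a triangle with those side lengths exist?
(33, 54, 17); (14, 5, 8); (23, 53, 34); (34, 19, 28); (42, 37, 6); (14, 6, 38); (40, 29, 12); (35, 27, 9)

5

(17,33,54): 17+33 ≤ 54 → not valid
(5,8,14): 5+8 ≤ 14 → not valid
(23,34,53): 23+34 > 53 → valid
(19,28,34): 19+28 > 34 → valid
(6,37,42): 6+37 > 42 → valid
(6,14,38): 6+14 ≤ 38 → not valid
(12,29,40): 12+29 > 40 → valid
(9,27,35): 9+27 > 35 → valid
5 of the 8 triples form a triangle.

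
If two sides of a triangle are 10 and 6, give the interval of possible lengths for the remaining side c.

By the triangle inequality, c must be less than 10 + 6 = 16 and greater than |10 − 6| = 4.

4 < c < 16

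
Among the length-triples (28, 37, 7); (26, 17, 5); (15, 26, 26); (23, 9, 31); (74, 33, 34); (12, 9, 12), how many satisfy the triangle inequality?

(7,28,37): 7+28 ≤ 37 → not valid
(5,17,26): 5+17 ≤ 26 → not valid
(15,26,26): 15+26 > 26 → valid
(9,23,31): 9+23 > 31 → valid
(33,34,74): 33+34 ≤ 74 → not valid
(9,12,12): 9+12 > 12 → valid
3 of the 6 triples form a triangle.

3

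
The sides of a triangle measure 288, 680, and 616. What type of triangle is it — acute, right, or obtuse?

right

Compare the square of the longest side to the sum of squares of the other two: 288² + 616² = 462400 = 680².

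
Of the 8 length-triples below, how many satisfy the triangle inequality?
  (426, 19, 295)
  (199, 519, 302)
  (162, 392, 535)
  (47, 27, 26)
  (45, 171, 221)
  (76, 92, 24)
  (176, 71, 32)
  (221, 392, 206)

(19,295,426): 19+295 ≤ 426 → not valid
(199,302,519): 199+302 ≤ 519 → not valid
(162,392,535): 162+392 > 535 → valid
(26,27,47): 26+27 > 47 → valid
(45,171,221): 45+171 ≤ 221 → not valid
(24,76,92): 24+76 > 92 → valid
(32,71,176): 32+71 ≤ 176 → not valid
(206,221,392): 206+221 > 392 → valid
4 of the 8 triples form a triangle.

4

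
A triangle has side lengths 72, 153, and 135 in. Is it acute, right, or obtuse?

Compare the square of the longest side to the sum of squares of the other two: 72² + 135² = 23409 = 153².

right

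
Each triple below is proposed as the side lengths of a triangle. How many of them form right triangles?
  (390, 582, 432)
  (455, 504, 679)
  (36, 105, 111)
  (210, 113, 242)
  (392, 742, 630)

4

(390,582,432): 390²+432² = 338724 = 582² → right
(455,504,679): 455²+504² = 461041 = 679² → right
(36,105,111): 36²+105² = 12321 = 111² → right
(210,113,242): 113²+210² = 56869 < 58564 = 242² → obtuse
(392,742,630): 392²+630² = 550564 = 742² → right
4 of the 5 are right.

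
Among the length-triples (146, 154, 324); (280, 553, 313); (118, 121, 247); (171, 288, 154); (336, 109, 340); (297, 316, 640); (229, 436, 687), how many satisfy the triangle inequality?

3

(146,154,324): 146+154 ≤ 324 → not valid
(280,313,553): 280+313 > 553 → valid
(118,121,247): 118+121 ≤ 247 → not valid
(154,171,288): 154+171 > 288 → valid
(109,336,340): 109+336 > 340 → valid
(297,316,640): 297+316 ≤ 640 → not valid
(229,436,687): 229+436 ≤ 687 → not valid
3 of the 7 triples form a triangle.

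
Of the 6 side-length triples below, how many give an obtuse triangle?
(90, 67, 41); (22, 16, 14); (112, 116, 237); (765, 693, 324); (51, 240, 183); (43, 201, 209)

(90,67,41): 41²+67² = 6170 < 8100 = 90² → obtuse
(22,16,14): 14²+16² = 452 < 484 = 22² → obtuse
(112,116,237): 112+116 ≤ 237, not a triangle
(765,693,324): 324²+693² = 585225 = 765² → right
(51,240,183): 51+183 ≤ 240, not a triangle
(43,201,209): 43²+201² = 42250 < 43681 = 209² → obtuse
3 of the 6 are obtuse.

3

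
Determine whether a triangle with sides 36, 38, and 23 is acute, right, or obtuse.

Compare the square of the longest side to the sum of squares of the other two: 23² + 36² = 1825 > 1444 = 38².

acute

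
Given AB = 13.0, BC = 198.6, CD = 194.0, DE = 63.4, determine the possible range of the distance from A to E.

The maximum is all hops collinear in one direction: 13.0 + 198.6 + 194.0 + 63.4 = 469.0.
The longest hop is 198.6; the others sum to 270.4. Since 198.6 ≤ 270.4, the path can fold back on itself completely, so the minimum distance is 0.

0 ≤ AE ≤ 469.0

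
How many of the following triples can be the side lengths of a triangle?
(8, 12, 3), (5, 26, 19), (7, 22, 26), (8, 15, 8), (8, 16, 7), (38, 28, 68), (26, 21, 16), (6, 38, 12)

3

(3,8,12): 3+8 ≤ 12 → not valid
(5,19,26): 5+19 ≤ 26 → not valid
(7,22,26): 7+22 > 26 → valid
(8,8,15): 8+8 > 15 → valid
(7,8,16): 7+8 ≤ 16 → not valid
(28,38,68): 28+38 ≤ 68 → not valid
(16,21,26): 16+21 > 26 → valid
(6,12,38): 6+12 ≤ 38 → not valid
3 of the 8 triples form a triangle.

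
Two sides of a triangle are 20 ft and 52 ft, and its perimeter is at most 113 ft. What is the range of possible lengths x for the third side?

32 < x ≤ 41

Triangle inequality alone gives 32 < x < 72.
The perimeter condition gives x ≤ 113 − 20 − 52 = 41.
Intersecting the two: 32 < x ≤ 41.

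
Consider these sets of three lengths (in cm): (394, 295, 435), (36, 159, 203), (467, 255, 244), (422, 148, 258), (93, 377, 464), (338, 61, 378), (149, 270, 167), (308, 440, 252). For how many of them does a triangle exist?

(295,394,435): 295+394 > 435 → valid
(36,159,203): 36+159 ≤ 203 → not valid
(244,255,467): 244+255 > 467 → valid
(148,258,422): 148+258 ≤ 422 → not valid
(93,377,464): 93+377 > 464 → valid
(61,338,378): 61+338 > 378 → valid
(149,167,270): 149+167 > 270 → valid
(252,308,440): 252+308 > 440 → valid
6 of the 8 triples form a triangle.

6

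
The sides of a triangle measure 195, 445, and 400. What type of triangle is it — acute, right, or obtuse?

Compare the square of the longest side to the sum of squares of the other two: 195² + 400² = 198025 = 445².

right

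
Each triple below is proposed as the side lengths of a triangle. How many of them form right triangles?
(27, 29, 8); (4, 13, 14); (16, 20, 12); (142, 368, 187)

1

(27,29,8): 8²+27² = 793 < 841 = 29² → obtuse
(4,13,14): 4²+13² = 185 < 196 = 14² → obtuse
(16,20,12): 12²+16² = 400 = 20² → right
(142,368,187): 142+187 ≤ 368, not a triangle
1 of the 4 is right.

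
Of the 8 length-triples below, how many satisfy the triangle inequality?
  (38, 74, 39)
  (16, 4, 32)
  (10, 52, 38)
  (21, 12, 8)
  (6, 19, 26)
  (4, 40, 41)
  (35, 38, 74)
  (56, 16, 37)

2

(38,39,74): 38+39 > 74 → valid
(4,16,32): 4+16 ≤ 32 → not valid
(10,38,52): 10+38 ≤ 52 → not valid
(8,12,21): 8+12 ≤ 21 → not valid
(6,19,26): 6+19 ≤ 26 → not valid
(4,40,41): 4+40 > 41 → valid
(35,38,74): 35+38 ≤ 74 → not valid
(16,37,56): 16+37 ≤ 56 → not valid
2 of the 8 triples form a triangle.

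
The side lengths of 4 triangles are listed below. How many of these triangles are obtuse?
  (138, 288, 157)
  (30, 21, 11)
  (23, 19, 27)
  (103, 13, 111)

3

(138,288,157): 138²+157² = 43693 < 82944 = 288² → obtuse
(30,21,11): 11²+21² = 562 < 900 = 30² → obtuse
(23,19,27): 19²+23² = 890 > 729 = 27² → acute
(103,13,111): 13²+103² = 10778 < 12321 = 111² → obtuse
3 of the 4 are obtuse.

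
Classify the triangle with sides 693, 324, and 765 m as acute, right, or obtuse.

Compare the square of the longest side to the sum of squares of the other two: 324² + 693² = 585225 = 765².

right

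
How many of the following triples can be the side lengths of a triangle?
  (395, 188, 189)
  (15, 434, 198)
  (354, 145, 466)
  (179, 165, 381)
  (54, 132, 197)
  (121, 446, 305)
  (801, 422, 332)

(188,189,395): 188+189 ≤ 395 → not valid
(15,198,434): 15+198 ≤ 434 → not valid
(145,354,466): 145+354 > 466 → valid
(165,179,381): 165+179 ≤ 381 → not valid
(54,132,197): 54+132 ≤ 197 → not valid
(121,305,446): 121+305 ≤ 446 → not valid
(332,422,801): 332+422 ≤ 801 → not valid
1 of the 7 triples forms a triangle.

1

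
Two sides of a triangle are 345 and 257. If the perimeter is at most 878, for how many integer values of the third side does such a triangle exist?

Triangle inequality: 88 < x < 602. Perimeter ≤ 878 gives x ≤ 878 − 345 − 257 = 276.
So 88 < x ≤ 276; integers 89 through 276: 188 values.

188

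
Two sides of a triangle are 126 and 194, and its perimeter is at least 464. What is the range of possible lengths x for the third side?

144 ≤ x < 320

Triangle inequality alone gives 68 < x < 320.
The perimeter condition gives x ≥ 464 − 126 − 194 = 144.
Intersecting the two: 144 ≤ x < 320.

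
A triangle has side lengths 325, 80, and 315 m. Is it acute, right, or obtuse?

right

Compare the square of the longest side to the sum of squares of the other two: 80² + 315² = 105625 = 325².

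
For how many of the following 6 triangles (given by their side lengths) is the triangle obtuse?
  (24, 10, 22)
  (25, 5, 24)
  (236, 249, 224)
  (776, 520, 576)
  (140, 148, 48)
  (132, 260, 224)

1

(24,10,22): 10²+22² = 584 > 576 = 24² → acute
(25,5,24): 5²+24² = 601 < 625 = 25² → obtuse
(236,249,224): 224²+236² = 105872 > 62001 = 249² → acute
(776,520,576): 520²+576² = 602176 = 776² → right
(140,148,48): 48²+140² = 21904 = 148² → right
(132,260,224): 132²+224² = 67600 = 260² → right
1 of the 6 is obtuse.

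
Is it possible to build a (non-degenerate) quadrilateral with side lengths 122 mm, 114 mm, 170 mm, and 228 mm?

A quadrilateral exists iff every side is shorter than the sum of the others — equivalently, the longest side is less than the sum of the rest.
Longest side 228 < 406 (sum of the remaining 3), so yes.

Yes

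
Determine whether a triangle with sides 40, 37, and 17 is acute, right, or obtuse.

Compare the square of the longest side to the sum of squares of the other two: 17² + 37² = 1658 > 1600 = 40².

acute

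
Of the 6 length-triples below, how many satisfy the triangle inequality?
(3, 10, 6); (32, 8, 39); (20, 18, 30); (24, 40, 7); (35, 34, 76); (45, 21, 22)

2

(3,6,10): 3+6 ≤ 10 → not valid
(8,32,39): 8+32 > 39 → valid
(18,20,30): 18+20 > 30 → valid
(7,24,40): 7+24 ≤ 40 → not valid
(34,35,76): 34+35 ≤ 76 → not valid
(21,22,45): 21+22 ≤ 45 → not valid
2 of the 6 triples form a triangle.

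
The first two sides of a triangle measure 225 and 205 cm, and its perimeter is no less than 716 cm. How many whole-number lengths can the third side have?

144

Triangle inequality: 20 < x < 430. Perimeter ≥ 716 gives x ≥ 716 − 225 − 205 = 286.
So 286 ≤ x < 430; integers 286 through 429: 144 values.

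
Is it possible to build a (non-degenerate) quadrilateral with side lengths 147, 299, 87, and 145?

Yes

A quadrilateral exists iff every side is shorter than the sum of the others — equivalently, the longest side is less than the sum of the rest.
Longest side 299 < 379 (sum of the remaining 3), so yes.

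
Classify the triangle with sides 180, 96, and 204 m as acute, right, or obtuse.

Compare the square of the longest side to the sum of squares of the other two: 96² + 180² = 41616 = 204².

right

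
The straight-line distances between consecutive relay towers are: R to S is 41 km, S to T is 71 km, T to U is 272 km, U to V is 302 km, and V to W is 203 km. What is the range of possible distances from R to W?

0 ≤ RW ≤ 889 km

The maximum is all hops collinear in one direction: 41 + 71 + 272 + 302 + 203 = 889.
The longest hop is 302; the others sum to 587. Since 302 ≤ 587, the path can fold back on itself completely, so the minimum distance is 0.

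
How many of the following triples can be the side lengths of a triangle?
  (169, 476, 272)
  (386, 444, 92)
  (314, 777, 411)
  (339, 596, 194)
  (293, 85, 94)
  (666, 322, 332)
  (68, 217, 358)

1

(169,272,476): 169+272 ≤ 476 → not valid
(92,386,444): 92+386 > 444 → valid
(314,411,777): 314+411 ≤ 777 → not valid
(194,339,596): 194+339 ≤ 596 → not valid
(85,94,293): 85+94 ≤ 293 → not valid
(322,332,666): 322+332 ≤ 666 → not valid
(68,217,358): 68+217 ≤ 358 → not valid
1 of the 7 triples forms a triangle.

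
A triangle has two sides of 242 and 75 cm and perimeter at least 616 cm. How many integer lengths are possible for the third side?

18

Triangle inequality: 167 < x < 317. Perimeter ≥ 616 gives x ≥ 616 − 242 − 75 = 299.
So 299 ≤ x < 317; integers 299 through 316: 18 values.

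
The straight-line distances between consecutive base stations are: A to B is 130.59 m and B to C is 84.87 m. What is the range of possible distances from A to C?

45.72 ≤ AC ≤ 215.46 m

By the triangle inequality, |130.59 − 84.87| ≤ AC ≤ 130.59 + 84.87.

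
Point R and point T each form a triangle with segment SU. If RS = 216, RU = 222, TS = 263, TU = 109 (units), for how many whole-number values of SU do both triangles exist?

From triangle RSU: 6 < SU < 438.
From triangle TSU: 154 < SU < 372.
Intersection: 154 < SU < 372, so integers 155 through 371: 217 values.

217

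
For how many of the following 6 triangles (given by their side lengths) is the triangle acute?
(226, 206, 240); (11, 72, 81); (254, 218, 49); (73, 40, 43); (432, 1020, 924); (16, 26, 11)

1

(226,206,240): 206²+226² = 93512 > 57600 = 240² → acute
(11,72,81): 11²+72² = 5305 < 6561 = 81² → obtuse
(254,218,49): 49²+218² = 49925 < 64516 = 254² → obtuse
(73,40,43): 40²+43² = 3449 < 5329 = 73² → obtuse
(432,1020,924): 432²+924² = 1040400 = 1020² → right
(16,26,11): 11²+16² = 377 < 676 = 26² → obtuse
1 of the 6 is acute.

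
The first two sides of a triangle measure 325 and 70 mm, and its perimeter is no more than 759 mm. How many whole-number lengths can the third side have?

Triangle inequality: 255 < x < 395. Perimeter ≤ 759 gives x ≤ 759 − 325 − 70 = 364.
So 255 < x ≤ 364; integers 256 through 364: 109 values.

109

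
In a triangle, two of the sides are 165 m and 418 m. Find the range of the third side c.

253 < c < 583 (m)

By the triangle inequality, c must be less than 165 + 418 = 583 and greater than |165 − 418| = 253.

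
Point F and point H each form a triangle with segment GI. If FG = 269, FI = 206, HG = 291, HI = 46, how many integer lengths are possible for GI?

91

From triangle FGI: 63 < GI < 475.
From triangle HGI: 245 < GI < 337.
Intersection: 245 < GI < 337, so integers 246 through 336: 91 values.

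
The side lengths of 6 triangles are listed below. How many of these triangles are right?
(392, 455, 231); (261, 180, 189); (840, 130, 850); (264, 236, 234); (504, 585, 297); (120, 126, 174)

(392,455,231): 231²+392² = 207025 = 455² → right
(261,180,189): 180²+189² = 68121 = 261² → right
(840,130,850): 130²+840² = 722500 = 850² → right
(264,236,234): 234²+236² = 110452 > 69696 = 264² → acute
(504,585,297): 297²+504² = 342225 = 585² → right
(120,126,174): 120²+126² = 30276 = 174² → right
5 of the 6 are right.

5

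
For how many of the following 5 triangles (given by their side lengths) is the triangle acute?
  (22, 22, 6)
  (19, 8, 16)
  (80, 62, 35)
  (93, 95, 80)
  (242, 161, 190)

(22,22,6): 6²+22² = 520 > 484 = 22² → acute
(19,8,16): 8²+16² = 320 < 361 = 19² → obtuse
(80,62,35): 35²+62² = 5069 < 6400 = 80² → obtuse
(93,95,80): 80²+93² = 15049 > 9025 = 95² → acute
(242,161,190): 161²+190² = 62021 > 58564 = 242² → acute
3 of the 5 are acute.

3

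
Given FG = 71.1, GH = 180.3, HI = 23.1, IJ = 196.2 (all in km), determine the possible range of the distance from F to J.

0 ≤ FJ ≤ 470.7 km

The maximum is all hops collinear in one direction: 71.1 + 180.3 + 23.1 + 196.2 = 470.7.
The longest hop is 196.2; the others sum to 274.5. Since 196.2 ≤ 274.5, the path can fold back on itself completely, so the minimum distance is 0.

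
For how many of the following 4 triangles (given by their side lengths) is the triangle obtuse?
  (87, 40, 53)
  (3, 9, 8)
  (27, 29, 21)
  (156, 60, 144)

2

(87,40,53): 40²+53² = 4409 < 7569 = 87² → obtuse
(3,9,8): 3²+8² = 73 < 81 = 9² → obtuse
(27,29,21): 21²+27² = 1170 > 841 = 29² → acute
(156,60,144): 60²+144² = 24336 = 156² → right
2 of the 4 are obtuse.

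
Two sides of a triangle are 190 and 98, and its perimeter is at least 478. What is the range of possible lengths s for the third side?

Triangle inequality alone gives 92 < s < 288.
The perimeter condition gives s ≥ 478 − 190 − 98 = 190.
Intersecting the two: 190 ≤ s < 288.

190 ≤ s < 288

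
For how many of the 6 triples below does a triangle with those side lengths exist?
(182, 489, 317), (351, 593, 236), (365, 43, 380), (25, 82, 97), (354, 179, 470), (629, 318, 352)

5

(182,317,489): 182+317 > 489 → valid
(236,351,593): 236+351 ≤ 593 → not valid
(43,365,380): 43+365 > 380 → valid
(25,82,97): 25+82 > 97 → valid
(179,354,470): 179+354 > 470 → valid
(318,352,629): 318+352 > 629 → valid
5 of the 6 triples form a triangle.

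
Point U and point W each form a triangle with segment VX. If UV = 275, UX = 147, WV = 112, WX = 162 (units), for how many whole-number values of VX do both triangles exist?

145

From triangle UVX: 128 < VX < 422.
From triangle WVX: 50 < VX < 274.
Intersection: 128 < VX < 274, so integers 129 through 273: 145 values.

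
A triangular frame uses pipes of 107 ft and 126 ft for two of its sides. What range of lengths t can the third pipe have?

19 < t < 233 (ft)

By the triangle inequality, t must be less than 107 + 126 = 233 and greater than |107 − 126| = 19.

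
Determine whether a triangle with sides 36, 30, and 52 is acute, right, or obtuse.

obtuse

Compare the square of the longest side to the sum of squares of the other two: 30² + 36² = 2196 < 2704 = 52².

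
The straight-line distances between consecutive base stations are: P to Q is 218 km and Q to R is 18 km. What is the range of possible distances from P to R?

200 ≤ PR ≤ 236 km

By the triangle inequality, |218 − 18| ≤ PR ≤ 218 + 18.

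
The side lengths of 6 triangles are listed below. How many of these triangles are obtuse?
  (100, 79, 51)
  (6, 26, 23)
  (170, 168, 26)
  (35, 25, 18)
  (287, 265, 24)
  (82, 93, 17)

(100,79,51): 51²+79² = 8842 < 10000 = 100² → obtuse
(6,26,23): 6²+23² = 565 < 676 = 26² → obtuse
(170,168,26): 26²+168² = 28900 = 170² → right
(35,25,18): 18²+25² = 949 < 1225 = 35² → obtuse
(287,265,24): 24²+265² = 70801 < 82369 = 287² → obtuse
(82,93,17): 17²+82² = 7013 < 8649 = 93² → obtuse
5 of the 6 are obtuse.

5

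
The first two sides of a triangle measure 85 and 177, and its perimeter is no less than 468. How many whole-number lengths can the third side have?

56

Triangle inequality: 92 < x < 262. Perimeter ≥ 468 gives x ≥ 468 − 85 − 177 = 206.
So 206 ≤ x < 262; integers 206 through 261: 56 values.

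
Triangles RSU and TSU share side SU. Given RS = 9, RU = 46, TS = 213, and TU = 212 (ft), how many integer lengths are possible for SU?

17

From triangle RSU: 37 < SU < 55.
From triangle TSU: 1 < SU < 425.
Intersection: 37 < SU < 55, so integers 38 through 54: 17 values.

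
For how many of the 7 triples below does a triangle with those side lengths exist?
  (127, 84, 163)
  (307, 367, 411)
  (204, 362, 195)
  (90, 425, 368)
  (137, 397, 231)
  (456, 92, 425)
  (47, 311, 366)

(84,127,163): 84+127 > 163 → valid
(307,367,411): 307+367 > 411 → valid
(195,204,362): 195+204 > 362 → valid
(90,368,425): 90+368 > 425 → valid
(137,231,397): 137+231 ≤ 397 → not valid
(92,425,456): 92+425 > 456 → valid
(47,311,366): 47+311 ≤ 366 → not valid
5 of the 7 triples form a triangle.

5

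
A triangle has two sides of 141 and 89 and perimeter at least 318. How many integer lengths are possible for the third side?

Triangle inequality: 52 < x < 230. Perimeter ≥ 318 gives x ≥ 318 − 141 − 89 = 88.
So 88 ≤ x < 230; integers 88 through 229: 142 values.

142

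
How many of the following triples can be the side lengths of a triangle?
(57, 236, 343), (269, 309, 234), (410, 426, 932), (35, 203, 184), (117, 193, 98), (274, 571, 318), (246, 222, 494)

4

(57,236,343): 57+236 ≤ 343 → not valid
(234,269,309): 234+269 > 309 → valid
(410,426,932): 410+426 ≤ 932 → not valid
(35,184,203): 35+184 > 203 → valid
(98,117,193): 98+117 > 193 → valid
(274,318,571): 274+318 > 571 → valid
(222,246,494): 222+246 ≤ 494 → not valid
4 of the 7 triples form a triangle.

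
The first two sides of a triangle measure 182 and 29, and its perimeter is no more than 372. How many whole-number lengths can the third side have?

Triangle inequality: 153 < x < 211. Perimeter ≤ 372 gives x ≤ 372 − 182 − 29 = 161.
So 153 < x ≤ 161; integers 154 through 161: 8 values.

8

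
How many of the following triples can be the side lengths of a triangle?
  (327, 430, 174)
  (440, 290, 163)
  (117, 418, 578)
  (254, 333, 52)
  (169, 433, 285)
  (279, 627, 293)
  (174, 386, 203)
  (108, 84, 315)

3

(174,327,430): 174+327 > 430 → valid
(163,290,440): 163+290 > 440 → valid
(117,418,578): 117+418 ≤ 578 → not valid
(52,254,333): 52+254 ≤ 333 → not valid
(169,285,433): 169+285 > 433 → valid
(279,293,627): 279+293 ≤ 627 → not valid
(174,203,386): 174+203 ≤ 386 → not valid
(84,108,315): 84+108 ≤ 315 → not valid
3 of the 8 triples form a triangle.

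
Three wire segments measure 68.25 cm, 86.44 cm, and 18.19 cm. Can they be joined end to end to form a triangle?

No

The two shorter sides sum to 86.44, exactly equal to the longest side 86.44.
That gives only a degenerate (flat) triangle — the inequality must be strict.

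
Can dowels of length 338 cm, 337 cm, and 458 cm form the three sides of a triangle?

Yes

The longest side is 458, and the other two sum to 675.
Since 675 > 458, the triangle inequality holds.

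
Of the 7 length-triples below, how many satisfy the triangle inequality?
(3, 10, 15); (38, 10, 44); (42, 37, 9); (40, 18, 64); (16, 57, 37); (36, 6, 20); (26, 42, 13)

2

(3,10,15): 3+10 ≤ 15 → not valid
(10,38,44): 10+38 > 44 → valid
(9,37,42): 9+37 > 42 → valid
(18,40,64): 18+40 ≤ 64 → not valid
(16,37,57): 16+37 ≤ 57 → not valid
(6,20,36): 6+20 ≤ 36 → not valid
(13,26,42): 13+26 ≤ 42 → not valid
2 of the 7 triples form a triangle.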